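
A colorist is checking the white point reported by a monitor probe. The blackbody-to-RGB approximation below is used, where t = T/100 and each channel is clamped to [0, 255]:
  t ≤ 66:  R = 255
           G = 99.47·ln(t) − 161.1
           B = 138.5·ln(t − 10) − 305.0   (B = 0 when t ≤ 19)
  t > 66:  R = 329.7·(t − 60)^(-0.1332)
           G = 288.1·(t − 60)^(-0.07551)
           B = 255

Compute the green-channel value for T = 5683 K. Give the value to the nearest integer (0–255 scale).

241

t = 5683/100 = 56.83; the t ≤ 66 branch applies.
G = 99.47·ln 56.83 − 161.1 = 99.47·4.0401 − 161.1 = 240.765.
Rounded: 241.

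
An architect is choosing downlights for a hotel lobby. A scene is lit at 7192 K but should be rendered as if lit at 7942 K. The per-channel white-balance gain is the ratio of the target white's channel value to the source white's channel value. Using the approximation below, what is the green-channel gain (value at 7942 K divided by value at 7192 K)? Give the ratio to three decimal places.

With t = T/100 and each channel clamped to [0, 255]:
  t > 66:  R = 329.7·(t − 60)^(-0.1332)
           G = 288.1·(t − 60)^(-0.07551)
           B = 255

At 7192 K (t = 71.92):
  G = 288.1·(71.92 − 60)^(-0.07551) = 288.1·11.92^(-0.07551) = 288.1·0.82934 = 238.932.
At 7942 K (t = 79.42):
  G = 288.1·(79.42 − 60)^(-0.07551) = 288.1·19.42^(-0.07551) = 288.1·0.79933 = 230.286.
Gain = 230.286 / 238.932 = 0.9638 → 0.964.

0.964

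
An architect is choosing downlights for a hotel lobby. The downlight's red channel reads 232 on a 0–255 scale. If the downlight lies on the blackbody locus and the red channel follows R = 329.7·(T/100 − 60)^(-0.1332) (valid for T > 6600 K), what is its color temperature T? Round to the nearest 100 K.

(t − 60)^(-0.1332) = 232/329.7 = 0.70367.
t − 60 = 0.70367^(1/-0.1332) = 0.70367^(-7.508) = 13.992, so t = 73.992.
T = 100·t = 7399 K → 7400 K to the nearest 100 K.

7400 K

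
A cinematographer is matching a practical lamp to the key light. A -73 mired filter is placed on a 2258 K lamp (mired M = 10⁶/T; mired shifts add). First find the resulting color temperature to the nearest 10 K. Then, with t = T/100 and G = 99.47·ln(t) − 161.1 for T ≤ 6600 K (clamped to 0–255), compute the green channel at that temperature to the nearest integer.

167

M_in = 10⁶/2258 = 442.87; M_out = 442.87 + (-73) = 369.87.
T_out = 10⁶/369.87 = 2703.7 K → 2700 K; t = 27.
G = 99.47·ln 27 − 161.1 = 99.47·3.2958 − 161.1 = 166.737.
Rounded: 167.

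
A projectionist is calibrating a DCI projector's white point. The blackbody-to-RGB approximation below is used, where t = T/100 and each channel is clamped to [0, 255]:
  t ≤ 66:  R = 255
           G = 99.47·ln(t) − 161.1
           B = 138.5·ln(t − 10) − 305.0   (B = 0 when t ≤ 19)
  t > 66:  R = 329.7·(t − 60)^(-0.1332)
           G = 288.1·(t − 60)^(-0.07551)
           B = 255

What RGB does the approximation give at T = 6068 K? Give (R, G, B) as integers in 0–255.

t = 6068/100 = 60.68; the t ≤ 66 branch applies.
R = 255 by definition for t ≤ 66.
G = 99.47·ln 60.68 − 161.1 = 99.47·4.1056 − 161.1 = 247.285.
B = 138.5·ln(60.68 − 10) − 305.0 = 138.5·ln 50.68 − 305.0 = 138.5·3.9255 − 305.0 = 238.686.
Rounded: (255, 247, 239).

(255, 247, 239)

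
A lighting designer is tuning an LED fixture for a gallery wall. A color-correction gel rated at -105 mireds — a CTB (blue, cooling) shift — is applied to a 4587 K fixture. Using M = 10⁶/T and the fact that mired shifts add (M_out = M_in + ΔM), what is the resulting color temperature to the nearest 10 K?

M_in = 10⁶/4587 = 218.01 mireds.
M_out = 218.01 + (-105) = 113.01 mireds.
T_out = 10⁶/113.01 = 8849.0 K → 8850 K.

8850 K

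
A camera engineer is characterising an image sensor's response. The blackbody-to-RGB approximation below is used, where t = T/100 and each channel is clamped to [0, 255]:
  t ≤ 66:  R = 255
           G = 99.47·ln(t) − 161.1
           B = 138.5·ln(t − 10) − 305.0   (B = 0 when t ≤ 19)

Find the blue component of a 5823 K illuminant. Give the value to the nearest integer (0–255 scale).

t = 5823/100 = 58.23; the t ≤ 66 branch applies.
B = 138.5·ln(58.23 − 10) − 305.0 = 138.5·ln 48.23 − 305.0 = 138.5·3.8760 − 305.0 = 231.823.
Rounded: 232.

232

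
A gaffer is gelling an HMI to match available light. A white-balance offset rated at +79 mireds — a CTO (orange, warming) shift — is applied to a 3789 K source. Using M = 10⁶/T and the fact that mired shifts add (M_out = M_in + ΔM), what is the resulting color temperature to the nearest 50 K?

M_in = 10⁶/3789 = 263.92 mireds.
M_out = 263.92 + (+79) = 342.92 mireds.
T_out = 10⁶/342.92 = 2916.1 K → 2900 K.

2900 K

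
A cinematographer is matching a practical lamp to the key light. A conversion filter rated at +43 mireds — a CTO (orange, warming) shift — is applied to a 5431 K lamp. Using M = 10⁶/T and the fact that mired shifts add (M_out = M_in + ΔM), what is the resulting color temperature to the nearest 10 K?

4400 K

M_in = 10⁶/5431 = 184.13 mireds.
M_out = 184.13 + (+43) = 227.13 mireds.
T_out = 10⁶/227.13 = 4402.8 K → 4400 K.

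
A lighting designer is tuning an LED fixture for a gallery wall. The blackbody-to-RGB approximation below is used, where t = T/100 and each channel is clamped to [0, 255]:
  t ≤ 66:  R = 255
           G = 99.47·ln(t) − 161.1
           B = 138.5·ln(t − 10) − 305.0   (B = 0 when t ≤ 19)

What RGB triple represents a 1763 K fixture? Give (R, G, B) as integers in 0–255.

t = 1763/100 = 17.63; the t ≤ 66 branch applies.
R = 255 by definition for t ≤ 66.
G = 99.47·ln 17.63 − 161.1 = 99.47·2.8696 − 161.1 = 124.339.
t = 17.63 ≤ 19, so B = 0.
Rounded: (255, 124, 0).

(255, 124, 0)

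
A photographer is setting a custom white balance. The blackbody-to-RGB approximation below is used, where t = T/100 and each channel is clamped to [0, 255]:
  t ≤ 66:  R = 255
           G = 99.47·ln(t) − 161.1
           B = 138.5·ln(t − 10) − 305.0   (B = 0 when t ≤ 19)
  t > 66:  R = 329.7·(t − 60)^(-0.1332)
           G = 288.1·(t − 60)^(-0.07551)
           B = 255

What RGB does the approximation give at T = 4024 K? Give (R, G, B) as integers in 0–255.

(255, 206, 167)

t = 4024/100 = 40.24; the t ≤ 66 branch applies.
R = 255 by definition for t ≤ 66.
G = 99.47·ln 40.24 − 161.1 = 99.47·3.6949 − 161.1 = 206.428.
B = 138.5·ln(40.24 − 10) − 305.0 = 138.5·ln 30.24 − 305.0 = 138.5·3.4092 − 305.0 = 167.169.
Rounded: (255, 206, 167).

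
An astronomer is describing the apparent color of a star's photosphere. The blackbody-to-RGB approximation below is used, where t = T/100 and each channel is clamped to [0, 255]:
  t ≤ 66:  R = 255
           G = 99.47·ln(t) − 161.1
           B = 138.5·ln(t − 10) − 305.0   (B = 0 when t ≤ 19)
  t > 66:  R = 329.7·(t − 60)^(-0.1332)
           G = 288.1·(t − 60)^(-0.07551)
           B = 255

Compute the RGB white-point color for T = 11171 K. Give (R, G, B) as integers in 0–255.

(195, 214, 255)

t = 11171/100 = 111.71; the t > 66 branch applies.
R = 329.7·(111.71 − 60)^(-0.1332) = 329.7·51.71^(-0.1332) = 329.7·0.59122 = 194.926.
G = 288.1·(111.71 − 60)^(-0.07551) = 288.1·51.71^(-0.07551) = 288.1·0.74235 = 213.871.
B = 255 by definition for t > 66.
Rounded: (195, 214, 255).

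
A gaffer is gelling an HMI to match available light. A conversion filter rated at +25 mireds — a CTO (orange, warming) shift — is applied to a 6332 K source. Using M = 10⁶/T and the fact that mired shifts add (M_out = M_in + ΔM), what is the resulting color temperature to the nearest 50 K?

M_in = 10⁶/6332 = 157.93 mireds.
M_out = 157.93 + (+25) = 182.93 mireds.
T_out = 10⁶/182.93 = 5466.6 K → 5450 K.

5450 K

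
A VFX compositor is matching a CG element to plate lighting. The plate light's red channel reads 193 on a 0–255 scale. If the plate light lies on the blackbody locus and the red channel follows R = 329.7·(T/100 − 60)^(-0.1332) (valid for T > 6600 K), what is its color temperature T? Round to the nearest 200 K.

11600 K

(t − 60)^(-0.1332) = 193/329.7 = 0.58538.
t − 60 = 0.58538^(1/-0.1332) = 0.58538^(-7.508) = 55.713, so t = 115.713.
T = 100·t = 11571 K → 11600 K to the nearest 200 K.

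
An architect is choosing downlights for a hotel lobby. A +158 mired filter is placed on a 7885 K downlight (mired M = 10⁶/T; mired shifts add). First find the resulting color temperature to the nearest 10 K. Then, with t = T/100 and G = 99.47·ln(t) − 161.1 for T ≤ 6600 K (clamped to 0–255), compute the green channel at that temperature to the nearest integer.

M_in = 10⁶/7885 = 126.82; M_out = 126.82 + (+158) = 284.82.
T_out = 10⁶/284.82 = 3511.0 K → 3510 K; t = 35.1.
G = 99.47·ln 35.1 − 161.1 = 99.47·3.5582 − 161.1 = 192.834.
Rounded: 193.

193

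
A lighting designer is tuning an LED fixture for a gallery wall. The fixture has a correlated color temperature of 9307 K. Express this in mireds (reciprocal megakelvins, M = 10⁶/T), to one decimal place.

M = 10⁶ / 9307 = 107.446 → 107.4 mireds.

107.4 mireds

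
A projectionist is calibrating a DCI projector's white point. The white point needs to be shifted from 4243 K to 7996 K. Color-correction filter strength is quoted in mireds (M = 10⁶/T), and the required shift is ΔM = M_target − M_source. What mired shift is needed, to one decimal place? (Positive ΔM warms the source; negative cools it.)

M_source = 10⁶/4243 = 235.682; M_target = 10⁶/7996 = 125.063.
ΔM = 125.063 − 235.682 = -110.620 → -110.6 mireds, a cooling shift.

-110.6 mireds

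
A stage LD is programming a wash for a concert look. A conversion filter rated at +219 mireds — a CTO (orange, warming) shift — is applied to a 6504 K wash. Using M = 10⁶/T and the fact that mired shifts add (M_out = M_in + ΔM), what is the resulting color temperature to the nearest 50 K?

M_in = 10⁶/6504 = 153.75 mireds.
M_out = 153.75 + (+219) = 372.75 mireds.
T_out = 10⁶/372.75 = 2682.8 K → 2700 K.

2700 K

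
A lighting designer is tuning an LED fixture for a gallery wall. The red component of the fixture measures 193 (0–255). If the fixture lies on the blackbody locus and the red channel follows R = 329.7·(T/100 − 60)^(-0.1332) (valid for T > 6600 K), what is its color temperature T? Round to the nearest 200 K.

11600 K

(t − 60)^(-0.1332) = 193/329.7 = 0.58538.
t − 60 = 0.58538^(1/-0.1332) = 0.58538^(-7.508) = 55.713, so t = 115.713.
T = 100·t = 11571 K → 11600 K to the nearest 200 K.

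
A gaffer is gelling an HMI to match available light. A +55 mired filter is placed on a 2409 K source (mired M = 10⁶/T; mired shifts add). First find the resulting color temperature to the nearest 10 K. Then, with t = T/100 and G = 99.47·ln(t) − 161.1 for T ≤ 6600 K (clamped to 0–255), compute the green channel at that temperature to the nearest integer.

M_in = 10⁶/2409 = 415.11; M_out = 415.11 + (+55) = 470.11.
T_out = 10⁶/470.11 = 2127.2 K → 2130 K; t = 21.3.
G = 99.47·ln 21.3 − 161.1 = 99.47·3.0587 − 161.1 = 143.150.
Rounded: 143.

143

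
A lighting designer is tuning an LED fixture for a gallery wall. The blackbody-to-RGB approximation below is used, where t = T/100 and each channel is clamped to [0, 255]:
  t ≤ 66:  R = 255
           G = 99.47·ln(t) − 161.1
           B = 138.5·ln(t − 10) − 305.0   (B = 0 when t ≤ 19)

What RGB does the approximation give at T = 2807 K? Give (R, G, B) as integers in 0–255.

t = 2807/100 = 28.07; the t ≤ 66 branch applies.
R = 255 by definition for t ≤ 66.
G = 99.47·ln 28.07 − 161.1 = 99.47·3.3347 − 161.1 = 170.603.
B = 138.5·ln(28.07 − 10) − 305.0 = 138.5·ln 18.07 − 305.0 = 138.5·2.8943 − 305.0 = 95.854.
Rounded: (255, 171, 96).

(255, 171, 96)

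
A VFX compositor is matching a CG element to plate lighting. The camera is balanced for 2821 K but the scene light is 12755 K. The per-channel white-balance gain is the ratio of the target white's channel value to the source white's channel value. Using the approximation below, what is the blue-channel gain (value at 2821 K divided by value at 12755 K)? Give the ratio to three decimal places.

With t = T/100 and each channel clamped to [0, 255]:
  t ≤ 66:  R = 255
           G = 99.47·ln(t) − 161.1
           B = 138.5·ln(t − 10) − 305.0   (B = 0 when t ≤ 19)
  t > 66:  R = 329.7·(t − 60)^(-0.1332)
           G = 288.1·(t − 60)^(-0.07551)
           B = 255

0.380

At 12755 K (t = 127.55):
  B = 255 by definition for t > 66.
At 2821 K (t = 28.21):
  B = 138.5·ln(28.21 − 10) − 305.0 = 138.5·ln 18.21 − 305.0 = 138.5·2.9020 − 305.0 = 96.923.
Gain = 96.923 / 255.000 = 0.3801 → 0.380.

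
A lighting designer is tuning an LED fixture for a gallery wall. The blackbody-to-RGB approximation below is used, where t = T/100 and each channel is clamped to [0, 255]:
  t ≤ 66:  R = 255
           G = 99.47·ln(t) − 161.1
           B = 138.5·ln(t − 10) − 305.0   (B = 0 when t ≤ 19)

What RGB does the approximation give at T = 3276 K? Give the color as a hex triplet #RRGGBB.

#FFBA80

t = 3276/100 = 32.76; the t ≤ 66 branch applies.
R = 255 by definition for t ≤ 66.
G = 99.47·ln 32.76 − 161.1 = 99.47·3.4892 − 161.1 = 185.972.
B = 138.5·ln(32.76 − 10) − 305.0 = 138.5·ln 22.76 − 305.0 = 138.5·3.1250 − 305.0 = 127.813.
Rounded: (255, 186, 128).
In hex: #FFBA80.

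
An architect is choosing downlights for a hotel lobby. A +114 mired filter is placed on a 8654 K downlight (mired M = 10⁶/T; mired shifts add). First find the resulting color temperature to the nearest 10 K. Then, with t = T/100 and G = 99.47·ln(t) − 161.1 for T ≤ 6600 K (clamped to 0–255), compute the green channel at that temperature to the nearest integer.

214

M_in = 10⁶/8654 = 115.55; M_out = 115.55 + (+114) = 229.55.
T_out = 10⁶/229.55 = 4356.3 K → 4360 K; t = 43.6.
G = 99.47·ln 43.6 − 161.1 = 99.47·3.7751 − 161.1 = 214.405.
Rounded: 214.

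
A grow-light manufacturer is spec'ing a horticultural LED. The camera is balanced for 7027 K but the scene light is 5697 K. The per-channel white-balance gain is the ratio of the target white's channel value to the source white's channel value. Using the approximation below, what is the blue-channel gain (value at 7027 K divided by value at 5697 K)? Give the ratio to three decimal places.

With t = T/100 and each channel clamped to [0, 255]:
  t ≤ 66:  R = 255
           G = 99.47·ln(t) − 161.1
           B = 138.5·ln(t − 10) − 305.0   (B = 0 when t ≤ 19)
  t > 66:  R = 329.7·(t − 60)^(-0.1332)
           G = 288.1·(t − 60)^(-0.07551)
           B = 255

1.118

At 5697 K (t = 56.97):
  B = 138.5·ln(56.97 − 10) − 305.0 = 138.5·ln 46.97 − 305.0 = 138.5·3.8495 − 305.0 = 228.157.
At 7027 K (t = 70.27):
  B = 255 by definition for t > 66.
Gain = 255.000 / 228.157 = 1.1177 → 1.118.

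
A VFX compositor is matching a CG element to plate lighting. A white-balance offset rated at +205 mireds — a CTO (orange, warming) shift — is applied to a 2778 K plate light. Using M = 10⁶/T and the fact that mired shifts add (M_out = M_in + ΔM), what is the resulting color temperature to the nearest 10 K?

M_in = 10⁶/2778 = 359.97 mireds.
M_out = 359.97 + (+205) = 564.97 mireds.
T_out = 10⁶/564.97 = 1770.0 K → 1770 K.

1770 K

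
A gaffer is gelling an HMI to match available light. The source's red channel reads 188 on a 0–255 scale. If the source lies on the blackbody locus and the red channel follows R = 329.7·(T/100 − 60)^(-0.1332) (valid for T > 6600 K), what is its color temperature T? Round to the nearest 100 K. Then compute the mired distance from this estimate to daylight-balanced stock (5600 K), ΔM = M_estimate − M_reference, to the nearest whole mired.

(t − 60)^(-0.1332) = 188/329.7 = 0.57022.
t − 60 = 0.57022^(1/-0.1332) = 0.57022^(-7.508) = 67.848, so t = 127.848.
T = 100·t = 12785 K → 12800 K to the nearest 100 K.
M_estimate = 10⁶/12800 = 78.12; M_reference = 10⁶/5600 = 178.57.
ΔM = 78.12 − 178.57 = -100.45 → -100 mireds.

-100 mireds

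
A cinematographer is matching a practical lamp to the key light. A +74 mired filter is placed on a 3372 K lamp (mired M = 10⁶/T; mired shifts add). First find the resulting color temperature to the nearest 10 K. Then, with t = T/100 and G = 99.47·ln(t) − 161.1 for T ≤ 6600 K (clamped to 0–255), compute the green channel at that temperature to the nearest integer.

M_in = 10⁶/3372 = 296.56; M_out = 296.56 + (+74) = 370.56.
T_out = 10⁶/370.56 = 2698.6 K → 2700 K; t = 27.
G = 99.47·ln 27 − 161.1 = 99.47·3.2958 − 161.1 = 166.737.
Rounded: 167.

167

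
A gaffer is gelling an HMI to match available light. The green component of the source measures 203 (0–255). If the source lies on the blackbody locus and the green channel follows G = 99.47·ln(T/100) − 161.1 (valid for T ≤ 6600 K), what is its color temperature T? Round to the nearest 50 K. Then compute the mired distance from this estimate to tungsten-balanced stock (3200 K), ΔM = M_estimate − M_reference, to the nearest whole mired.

ln t = (203 + 161.1) / 99.47 = 3.6604.
t = e^3.6604 = 38.877.
T = 100·t = 3888 K → 3900 K to the nearest 50 K.
M_estimate = 10⁶/3900 = 256.41; M_reference = 10⁶/3200 = 312.50.
ΔM = 256.41 − 312.50 = -56.09 → -56 mireds.

-56 mireds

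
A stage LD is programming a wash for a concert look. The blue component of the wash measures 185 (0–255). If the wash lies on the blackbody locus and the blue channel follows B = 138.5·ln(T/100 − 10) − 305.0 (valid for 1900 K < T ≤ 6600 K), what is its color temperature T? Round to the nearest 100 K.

4400 K

ln(t − 10) = (185 + 305.0) / 138.5 = 3.5379.
t − 10 = e^3.5379 = 34.395, so t = 44.395.
T = 100·t = 4439 K → 4400 K to the nearest 100 K.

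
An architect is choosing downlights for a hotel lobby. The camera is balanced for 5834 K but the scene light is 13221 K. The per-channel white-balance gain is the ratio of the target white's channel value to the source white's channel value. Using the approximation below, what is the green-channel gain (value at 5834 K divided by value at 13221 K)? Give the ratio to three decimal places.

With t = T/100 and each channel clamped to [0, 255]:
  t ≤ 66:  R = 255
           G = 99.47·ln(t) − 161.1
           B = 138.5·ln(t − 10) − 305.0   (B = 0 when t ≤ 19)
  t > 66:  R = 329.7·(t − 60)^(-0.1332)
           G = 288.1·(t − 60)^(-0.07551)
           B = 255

At 13221 K (t = 132.21):
  G = 288.1·(132.21 − 60)^(-0.07551) = 288.1·72.21^(-0.07551) = 288.1·0.72386 = 208.545.
At 5834 K (t = 58.34):
  G = 99.47·ln 58.34 − 161.1 = 99.47·4.0663 − 161.1 = 243.374.
Gain = 243.374 / 208.545 = 1.1670 → 1.167.

1.167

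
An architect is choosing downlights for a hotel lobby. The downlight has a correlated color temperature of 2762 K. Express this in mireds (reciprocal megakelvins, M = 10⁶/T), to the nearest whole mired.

362 mireds

M = 10⁶ / 2762 = 362.056 → 362 mireds.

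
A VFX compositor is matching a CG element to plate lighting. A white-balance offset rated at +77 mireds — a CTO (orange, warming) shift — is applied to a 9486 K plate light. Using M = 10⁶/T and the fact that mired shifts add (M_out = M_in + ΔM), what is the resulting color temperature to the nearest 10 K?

5480 K

M_in = 10⁶/9486 = 105.42 mireds.
M_out = 105.42 + (+77) = 182.42 mireds.
T_out = 10⁶/182.42 = 5481.9 K → 5480 K.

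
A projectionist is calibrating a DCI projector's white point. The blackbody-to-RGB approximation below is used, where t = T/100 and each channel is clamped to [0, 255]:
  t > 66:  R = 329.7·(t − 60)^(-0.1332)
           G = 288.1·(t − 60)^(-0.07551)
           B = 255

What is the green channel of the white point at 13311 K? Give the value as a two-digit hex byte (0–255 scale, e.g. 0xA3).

t = 13311/100 = 133.11; the t > 66 branch applies.
G = 288.1·(133.11 − 60)^(-0.07551) = 288.1·73.11^(-0.07551) = 288.1·0.72319 = 208.350.
Rounded: 208; in hex, 0xD0.

0xD0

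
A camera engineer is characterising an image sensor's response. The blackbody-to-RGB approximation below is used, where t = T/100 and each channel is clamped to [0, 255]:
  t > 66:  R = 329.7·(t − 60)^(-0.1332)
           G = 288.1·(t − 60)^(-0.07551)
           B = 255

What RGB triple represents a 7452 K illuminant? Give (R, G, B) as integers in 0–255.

t = 7452/100 = 74.52; the t > 66 branch applies.
R = 329.7·(74.52 − 60)^(-0.1332) = 329.7·14.52^(-0.1332) = 329.7·0.70021 = 230.858.
G = 288.1·(74.52 − 60)^(-0.07551) = 288.1·14.52^(-0.07551) = 288.1·0.81707 = 235.398.
B = 255 by definition for t > 66.
Rounded: (231, 235, 255).

(231, 235, 255)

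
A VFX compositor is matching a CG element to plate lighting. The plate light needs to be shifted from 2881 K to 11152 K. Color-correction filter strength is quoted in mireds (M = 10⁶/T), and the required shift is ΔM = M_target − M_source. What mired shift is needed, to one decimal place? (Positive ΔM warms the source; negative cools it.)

-257.4 mireds

M_source = 10⁶/2881 = 347.102; M_target = 10⁶/11152 = 89.670.
ΔM = 89.670 − 347.102 = -257.432 → -257.4 mireds, a cooling shift.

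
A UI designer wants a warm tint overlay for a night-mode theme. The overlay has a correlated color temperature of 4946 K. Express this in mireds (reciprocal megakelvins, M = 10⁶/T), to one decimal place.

202.2 mireds

M = 10⁶ / 4946 = 202.184 → 202.2 mireds.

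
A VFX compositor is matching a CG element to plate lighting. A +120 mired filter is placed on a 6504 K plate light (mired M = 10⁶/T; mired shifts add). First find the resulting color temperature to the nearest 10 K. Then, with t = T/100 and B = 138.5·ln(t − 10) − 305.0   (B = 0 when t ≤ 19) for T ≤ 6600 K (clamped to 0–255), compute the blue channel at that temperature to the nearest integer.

149

M_in = 10⁶/6504 = 153.75; M_out = 153.75 + (+120) = 273.75.
T_out = 10⁶/273.75 = 3652.9 K → 3650 K; t = 36.5.
B = 138.5·ln(36.5 − 10) − 305.0 = 138.5·ln 26.5 − 305.0 = 138.5·3.2771 − 305.0 = 148.885.
Rounded: 149.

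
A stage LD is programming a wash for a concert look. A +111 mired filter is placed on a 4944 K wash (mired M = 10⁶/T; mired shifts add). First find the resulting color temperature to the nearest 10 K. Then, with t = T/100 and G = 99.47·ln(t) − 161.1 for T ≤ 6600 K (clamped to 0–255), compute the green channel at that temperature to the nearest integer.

183

M_in = 10⁶/4944 = 202.27; M_out = 202.27 + (+111) = 313.27.
T_out = 10⁶/313.27 = 3192.2 K → 3190 K; t = 31.9.
G = 99.47·ln 31.9 − 161.1 = 99.47·3.4626 − 161.1 = 183.325.
Rounded: 183.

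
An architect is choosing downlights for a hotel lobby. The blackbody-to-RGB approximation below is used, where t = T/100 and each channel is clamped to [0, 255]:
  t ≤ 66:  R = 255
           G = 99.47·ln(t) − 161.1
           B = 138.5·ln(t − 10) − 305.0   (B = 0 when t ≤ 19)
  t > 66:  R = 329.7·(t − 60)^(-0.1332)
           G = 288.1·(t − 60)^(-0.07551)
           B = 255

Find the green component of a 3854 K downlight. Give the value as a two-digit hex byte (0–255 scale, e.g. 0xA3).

t = 3854/100 = 38.54; the t ≤ 66 branch applies.
G = 99.47·ln 38.54 − 161.1 = 99.47·3.6517 − 161.1 = 202.134.
Rounded: 202; in hex, 0xCA.

0xCA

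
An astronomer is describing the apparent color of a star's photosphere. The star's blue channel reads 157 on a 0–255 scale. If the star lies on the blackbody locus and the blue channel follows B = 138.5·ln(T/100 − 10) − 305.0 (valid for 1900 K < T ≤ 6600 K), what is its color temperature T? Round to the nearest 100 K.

ln(t − 10) = (157 + 305.0) / 138.5 = 3.3357.
t − 10 = e^3.3357 = 28.099, so t = 38.099.
T = 100·t = 3810 K → 3800 K to the nearest 100 K.

3800 K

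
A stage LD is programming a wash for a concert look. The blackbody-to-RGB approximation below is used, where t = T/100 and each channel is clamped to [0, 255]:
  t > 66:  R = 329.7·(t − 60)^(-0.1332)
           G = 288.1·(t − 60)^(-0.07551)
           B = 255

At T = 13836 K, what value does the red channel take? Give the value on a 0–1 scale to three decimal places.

0.723

t = 13836/100 = 138.36; the t > 66 branch applies.
R = 329.7·(138.36 − 60)^(-0.1332) = 329.7·78.36^(-0.1332) = 329.7·0.55938 = 184.427.
On a 0–1 scale: 184.427/255 = 0.7232 → 0.723.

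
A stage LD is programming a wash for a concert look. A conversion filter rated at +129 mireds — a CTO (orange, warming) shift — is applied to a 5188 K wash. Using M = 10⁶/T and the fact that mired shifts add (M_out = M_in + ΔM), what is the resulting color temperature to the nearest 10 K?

3110 K

M_in = 10⁶/5188 = 192.75 mireds.
M_out = 192.75 + (+129) = 321.75 mireds.
T_out = 10⁶/321.75 = 3108.0 K → 3110 K.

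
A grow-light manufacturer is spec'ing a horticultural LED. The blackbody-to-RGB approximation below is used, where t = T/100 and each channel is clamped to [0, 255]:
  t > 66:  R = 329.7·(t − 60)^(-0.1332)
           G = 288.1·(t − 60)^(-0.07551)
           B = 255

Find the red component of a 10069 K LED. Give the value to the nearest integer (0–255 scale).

t = 10069/100 = 100.69; the t > 66 branch applies.
R = 329.7·(100.69 − 60)^(-0.1332) = 329.7·40.69^(-0.1332) = 329.7·0.61040 = 201.250.
Rounded: 201.

201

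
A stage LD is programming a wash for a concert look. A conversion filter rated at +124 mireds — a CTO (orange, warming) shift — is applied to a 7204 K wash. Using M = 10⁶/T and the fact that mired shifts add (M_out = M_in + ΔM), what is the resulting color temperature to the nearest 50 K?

M_in = 10⁶/7204 = 138.81 mireds.
M_out = 138.81 + (+124) = 262.81 mireds.
T_out = 10⁶/262.81 = 3805.0 K → 3800 K.

3800 K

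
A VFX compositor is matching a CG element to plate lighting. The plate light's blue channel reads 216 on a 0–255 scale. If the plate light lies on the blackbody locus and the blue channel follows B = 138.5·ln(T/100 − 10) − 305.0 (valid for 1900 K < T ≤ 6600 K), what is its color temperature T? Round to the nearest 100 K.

ln(t − 10) = (216 + 305.0) / 138.5 = 3.7617.
t − 10 = e^3.7617 = 43.023, so t = 53.023.
T = 100·t = 5302 K → 5300 K to the nearest 100 K.

5300 K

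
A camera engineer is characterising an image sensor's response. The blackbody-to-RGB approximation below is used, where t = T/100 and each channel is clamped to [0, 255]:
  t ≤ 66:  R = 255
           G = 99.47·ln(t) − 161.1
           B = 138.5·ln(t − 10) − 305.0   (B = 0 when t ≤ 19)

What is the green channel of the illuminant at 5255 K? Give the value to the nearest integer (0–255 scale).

t = 5255/100 = 52.55; the t ≤ 66 branch applies.
G = 99.47·ln 52.55 − 161.1 = 99.47·3.9618 − 161.1 = 232.977.
Rounded: 233.

233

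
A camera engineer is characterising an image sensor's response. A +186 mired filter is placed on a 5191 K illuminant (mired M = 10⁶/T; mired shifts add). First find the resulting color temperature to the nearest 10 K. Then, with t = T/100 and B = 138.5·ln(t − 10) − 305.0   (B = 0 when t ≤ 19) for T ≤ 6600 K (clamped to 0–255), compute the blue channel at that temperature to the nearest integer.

M_in = 10⁶/5191 = 192.64; M_out = 192.64 + (+186) = 378.64.
T_out = 10⁶/378.64 = 2641.0 K → 2640 K; t = 26.4.
B = 138.5·ln(26.4 − 10) − 305.0 = 138.5·ln 16.4 − 305.0 = 138.5·2.7973 − 305.0 = 82.423.
Rounded: 82.

82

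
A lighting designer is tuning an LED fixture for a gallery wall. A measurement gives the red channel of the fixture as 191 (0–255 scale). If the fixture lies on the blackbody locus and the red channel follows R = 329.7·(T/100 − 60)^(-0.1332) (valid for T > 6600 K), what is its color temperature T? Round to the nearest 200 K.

12000 K

(t − 60)^(-0.1332) = 191/329.7 = 0.57931.
t − 60 = 0.57931^(1/-0.1332) = 0.57931^(-7.508) = 60.245, so t = 120.245.
T = 100·t = 12025 K → 12000 K to the nearest 200 K.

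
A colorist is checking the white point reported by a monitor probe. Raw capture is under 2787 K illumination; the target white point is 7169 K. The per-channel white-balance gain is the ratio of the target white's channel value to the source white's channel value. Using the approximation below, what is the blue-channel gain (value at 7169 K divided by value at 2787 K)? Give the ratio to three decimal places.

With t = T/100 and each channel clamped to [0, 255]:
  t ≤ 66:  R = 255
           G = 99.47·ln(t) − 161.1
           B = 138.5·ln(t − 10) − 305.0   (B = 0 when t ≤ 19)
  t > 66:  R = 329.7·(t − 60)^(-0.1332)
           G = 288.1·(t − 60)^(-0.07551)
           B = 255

2.704

At 2787 K (t = 27.87):
  B = 138.5·ln(27.87 − 10) − 305.0 = 138.5·ln 17.87 − 305.0 = 138.5·2.8831 − 305.0 = 94.313.
At 7169 K (t = 71.69):
  B = 255 by definition for t > 66.
Gain = 255.000 / 94.313 = 2.7038 → 2.704.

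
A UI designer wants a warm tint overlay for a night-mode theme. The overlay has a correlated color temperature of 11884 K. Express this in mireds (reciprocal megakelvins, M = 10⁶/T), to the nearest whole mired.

84 mireds

M = 10⁶ / 11884 = 84.147 → 84 mireds.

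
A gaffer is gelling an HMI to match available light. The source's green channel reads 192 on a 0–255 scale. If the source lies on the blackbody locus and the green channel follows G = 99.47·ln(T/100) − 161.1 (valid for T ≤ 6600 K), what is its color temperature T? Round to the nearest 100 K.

3500 K

ln t = (192 + 161.1) / 99.47 = 3.5498.
t = e^3.5498 = 34.807.
T = 100·t = 3481 K → 3500 K to the nearest 100 K.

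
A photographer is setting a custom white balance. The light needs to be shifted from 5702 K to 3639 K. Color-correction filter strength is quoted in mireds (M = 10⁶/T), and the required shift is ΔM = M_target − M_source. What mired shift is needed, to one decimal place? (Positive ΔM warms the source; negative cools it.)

+99.4 mireds

M_source = 10⁶/5702 = 175.377; M_target = 10⁶/3639 = 274.801.
ΔM = 274.801 − 175.377 = 99.424 → +99.4 mireds, a warming shift.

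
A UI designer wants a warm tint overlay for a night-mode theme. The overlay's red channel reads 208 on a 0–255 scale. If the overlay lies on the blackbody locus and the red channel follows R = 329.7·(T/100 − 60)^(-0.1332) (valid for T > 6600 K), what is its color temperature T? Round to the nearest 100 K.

9200 K

(t − 60)^(-0.1332) = 208/329.7 = 0.63088.
t − 60 = 0.63088^(1/-0.1332) = 0.63088^(-7.508) = 31.763, so t = 91.763.
T = 100·t = 9176 K → 9200 K to the nearest 100 K.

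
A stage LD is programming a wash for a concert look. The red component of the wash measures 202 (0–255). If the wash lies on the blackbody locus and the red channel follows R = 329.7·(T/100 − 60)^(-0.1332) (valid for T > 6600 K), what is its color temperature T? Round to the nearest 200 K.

(t − 60)^(-0.1332) = 202/329.7 = 0.61268.
t − 60 = 0.61268^(1/-0.1332) = 0.61268^(-7.508) = 39.569, so t = 99.569.
T = 100·t = 9957 K → 10000 K to the nearest 200 K.

10000 K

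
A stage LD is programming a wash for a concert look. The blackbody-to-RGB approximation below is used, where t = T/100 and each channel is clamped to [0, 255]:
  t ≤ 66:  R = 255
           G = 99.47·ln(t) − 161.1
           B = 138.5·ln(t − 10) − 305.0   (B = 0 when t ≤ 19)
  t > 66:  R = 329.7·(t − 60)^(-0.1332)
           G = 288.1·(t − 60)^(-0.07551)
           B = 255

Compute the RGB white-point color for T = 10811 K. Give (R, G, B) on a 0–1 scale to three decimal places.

(0.772, 0.843, 1.000)

t = 10811/100 = 108.11; the t > 66 branch applies.
R = 329.7·(108.11 − 60)^(-0.1332) = 329.7·48.11^(-0.1332) = 329.7·0.59693 = 196.809.
G = 288.1·(108.11 − 60)^(-0.07551) = 288.1·48.11^(-0.07551) = 288.1·0.74640 = 215.039.
B = 255 by definition for t > 66.
Dividing each by 255: (0.7718, 0.8433, 1.0000) → (0.772, 0.843, 1.000).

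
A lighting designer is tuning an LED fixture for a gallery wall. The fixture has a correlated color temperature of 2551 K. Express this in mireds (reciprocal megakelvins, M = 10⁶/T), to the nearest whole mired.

392 mireds

M = 10⁶ / 2551 = 392.003 → 392 mireds.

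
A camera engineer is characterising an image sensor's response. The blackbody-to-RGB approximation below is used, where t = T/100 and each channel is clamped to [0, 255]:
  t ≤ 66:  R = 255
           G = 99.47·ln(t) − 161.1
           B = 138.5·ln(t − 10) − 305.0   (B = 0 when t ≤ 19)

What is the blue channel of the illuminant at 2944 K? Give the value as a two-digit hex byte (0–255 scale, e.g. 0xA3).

0x6A

t = 2944/100 = 29.44; the t ≤ 66 branch applies.
B = 138.5·ln(29.44 − 10) − 305.0 = 138.5·ln 19.44 − 305.0 = 138.5·2.9673 − 305.0 = 105.976.
Rounded: 106; in hex, 0x6A.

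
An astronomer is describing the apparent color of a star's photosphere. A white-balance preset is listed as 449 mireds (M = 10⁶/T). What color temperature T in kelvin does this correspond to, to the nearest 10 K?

2230 K

T = 10⁶ / 449 = 2227.17 K → 2230 K.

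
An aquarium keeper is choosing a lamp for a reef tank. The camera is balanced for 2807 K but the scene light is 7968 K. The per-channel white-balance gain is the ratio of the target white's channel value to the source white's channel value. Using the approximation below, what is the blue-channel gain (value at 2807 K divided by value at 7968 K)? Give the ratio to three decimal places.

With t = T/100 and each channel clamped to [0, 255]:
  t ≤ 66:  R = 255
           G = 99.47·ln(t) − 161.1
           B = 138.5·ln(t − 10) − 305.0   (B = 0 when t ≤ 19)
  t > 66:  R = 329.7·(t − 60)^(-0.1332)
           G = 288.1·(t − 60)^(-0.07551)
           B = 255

0.376

At 7968 K (t = 79.68):
  B = 255 by definition for t > 66.
At 2807 K (t = 28.07):
  B = 138.5·ln(28.07 − 10) − 305.0 = 138.5·ln 18.07 − 305.0 = 138.5·2.8943 − 305.0 = 95.854.
Gain = 95.854 / 255.000 = 0.3759 → 0.376.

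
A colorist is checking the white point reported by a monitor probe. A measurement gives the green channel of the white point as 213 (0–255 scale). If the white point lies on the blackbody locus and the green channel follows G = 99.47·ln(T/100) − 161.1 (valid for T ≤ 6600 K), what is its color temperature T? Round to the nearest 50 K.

4300 K

ln t = (213 + 161.1) / 99.47 = 3.7609.
t = e^3.7609 = 42.989.
T = 100·t = 4299 K → 4300 K to the nearest 50 K.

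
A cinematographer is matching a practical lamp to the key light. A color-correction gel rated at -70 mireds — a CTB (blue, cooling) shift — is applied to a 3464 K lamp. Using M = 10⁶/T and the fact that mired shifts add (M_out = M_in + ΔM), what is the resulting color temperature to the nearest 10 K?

M_in = 10⁶/3464 = 288.68 mireds.
M_out = 288.68 + (-70) = 218.68 mireds.
T_out = 10⁶/218.68 = 4572.8 K → 4570 K.

4570 K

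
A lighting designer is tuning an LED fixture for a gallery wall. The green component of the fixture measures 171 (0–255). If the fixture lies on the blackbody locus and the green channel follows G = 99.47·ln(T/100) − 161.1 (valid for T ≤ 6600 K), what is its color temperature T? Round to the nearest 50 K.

ln t = (171 + 161.1) / 99.47 = 3.3387.
t = e^3.3387 = 28.182.
T = 100·t = 2818 K → 2800 K to the nearest 50 K.

2800 K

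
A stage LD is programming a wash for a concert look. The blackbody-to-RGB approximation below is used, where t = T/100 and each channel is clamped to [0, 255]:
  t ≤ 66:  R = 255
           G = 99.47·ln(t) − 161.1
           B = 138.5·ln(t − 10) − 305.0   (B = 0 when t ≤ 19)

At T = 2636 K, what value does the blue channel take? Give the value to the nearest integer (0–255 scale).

t = 2636/100 = 26.36; the t ≤ 66 branch applies.
B = 138.5·ln(26.36 − 10) − 305.0 = 138.5·ln 16.36 − 305.0 = 138.5·2.7948 − 305.0 = 82.085.
Rounded: 82.

82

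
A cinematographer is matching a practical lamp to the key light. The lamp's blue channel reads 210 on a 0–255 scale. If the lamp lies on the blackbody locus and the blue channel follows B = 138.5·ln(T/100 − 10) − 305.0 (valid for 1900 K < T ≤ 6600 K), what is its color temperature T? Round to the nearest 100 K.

ln(t − 10) = (210 + 305.0) / 138.5 = 3.7184.
t − 10 = e^3.7184 = 41.199, so t = 51.199.
T = 100·t = 5120 K → 5100 K to the nearest 100 K.

5100 K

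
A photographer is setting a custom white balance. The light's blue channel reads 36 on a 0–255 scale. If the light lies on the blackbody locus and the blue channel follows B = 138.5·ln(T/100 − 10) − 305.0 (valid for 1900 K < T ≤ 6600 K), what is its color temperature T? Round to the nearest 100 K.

ln(t − 10) = (36 + 305.0) / 138.5 = 2.4621.
t − 10 = e^2.4621 = 11.729, so t = 21.729.
T = 100·t = 2173 K → 2200 K to the nearest 100 K.

2200 K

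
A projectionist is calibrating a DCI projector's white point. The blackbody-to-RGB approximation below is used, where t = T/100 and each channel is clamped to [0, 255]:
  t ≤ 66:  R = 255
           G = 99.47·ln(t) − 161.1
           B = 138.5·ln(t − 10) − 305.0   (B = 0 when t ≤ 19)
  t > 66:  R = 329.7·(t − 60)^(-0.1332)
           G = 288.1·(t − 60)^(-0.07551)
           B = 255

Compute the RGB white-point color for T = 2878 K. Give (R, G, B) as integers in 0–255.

(255, 173, 101)

t = 2878/100 = 28.78; the t ≤ 66 branch applies.
R = 255 by definition for t ≤ 66.
G = 99.47·ln 28.78 − 161.1 = 99.47·3.3597 − 161.1 = 173.087.
B = 138.5·ln(28.78 − 10) − 305.0 = 138.5·ln 18.78 − 305.0 = 138.5·2.9328 − 305.0 = 101.192.
Rounded: (255, 173, 101).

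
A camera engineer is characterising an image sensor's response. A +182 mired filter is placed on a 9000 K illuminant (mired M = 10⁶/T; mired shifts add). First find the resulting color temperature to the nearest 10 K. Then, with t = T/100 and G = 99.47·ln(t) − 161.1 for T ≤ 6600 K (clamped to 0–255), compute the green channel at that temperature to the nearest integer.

190

M_in = 10⁶/9000 = 111.11; M_out = 111.11 + (+182) = 293.11.
T_out = 10⁶/293.11 = 3411.7 K → 3410 K; t = 34.1.
G = 99.47·ln 34.1 − 161.1 = 99.47·3.5293 − 161.1 = 189.959.
Rounded: 190.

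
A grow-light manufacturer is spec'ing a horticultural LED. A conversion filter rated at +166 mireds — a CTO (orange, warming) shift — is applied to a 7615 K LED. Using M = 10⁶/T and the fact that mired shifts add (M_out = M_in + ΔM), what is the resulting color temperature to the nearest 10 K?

M_in = 10⁶/7615 = 131.32 mireds.
M_out = 131.32 + (+166) = 297.32 mireds.
T_out = 10⁶/297.32 = 3363.4 K → 3360 K.

3360 K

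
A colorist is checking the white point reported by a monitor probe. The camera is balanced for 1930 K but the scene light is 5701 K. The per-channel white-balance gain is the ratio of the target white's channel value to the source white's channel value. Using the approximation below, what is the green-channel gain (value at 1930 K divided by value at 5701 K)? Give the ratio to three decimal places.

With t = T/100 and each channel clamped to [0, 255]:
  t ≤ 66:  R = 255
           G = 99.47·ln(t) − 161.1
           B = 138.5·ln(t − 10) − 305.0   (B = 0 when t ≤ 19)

0.553

At 5701 K (t = 57.01):
  G = 99.47·ln 57.01 − 161.1 = 99.47·4.0432 − 161.1 = 241.080.
At 1930 K (t = 19.3):
  G = 99.47·ln 19.3 − 161.1 = 99.47·2.9601 − 161.1 = 133.342.
Gain = 133.342 / 241.080 = 0.5531 → 0.553.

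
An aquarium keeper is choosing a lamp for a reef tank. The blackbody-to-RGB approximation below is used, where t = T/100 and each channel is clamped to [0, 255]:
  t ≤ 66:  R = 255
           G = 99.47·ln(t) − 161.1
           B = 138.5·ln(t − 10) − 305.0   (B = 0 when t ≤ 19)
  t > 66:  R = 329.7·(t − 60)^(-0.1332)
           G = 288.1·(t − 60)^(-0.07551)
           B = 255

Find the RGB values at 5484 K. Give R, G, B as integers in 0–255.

t = 5484/100 = 54.84; the t ≤ 66 branch applies.
R = 255 by definition for t ≤ 66.
G = 99.47·ln 54.84 − 161.1 = 99.47·4.0044 − 161.1 = 237.220.
B = 138.5·ln(54.84 − 10) − 305.0 = 138.5·ln 44.84 − 305.0 = 138.5·3.8031 − 305.0 = 221.729.
Rounded: (255, 237, 222).

R=255, G=237, B=222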